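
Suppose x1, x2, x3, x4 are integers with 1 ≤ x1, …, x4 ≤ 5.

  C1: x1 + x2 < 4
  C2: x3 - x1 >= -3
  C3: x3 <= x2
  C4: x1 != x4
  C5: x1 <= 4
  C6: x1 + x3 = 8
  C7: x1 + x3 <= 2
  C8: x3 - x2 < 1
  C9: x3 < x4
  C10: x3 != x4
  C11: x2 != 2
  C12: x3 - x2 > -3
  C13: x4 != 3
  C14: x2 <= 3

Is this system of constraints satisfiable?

Unsatisfiable

From constraint 5: x1 ≤ 4. From constraints 3 and 14: x3 ≤ x2 ≤ 3. Hence x1 + x3 ≤ 7. But constraint 6 requires x1 + x3 = 8, and 8 > 7. Contradiction.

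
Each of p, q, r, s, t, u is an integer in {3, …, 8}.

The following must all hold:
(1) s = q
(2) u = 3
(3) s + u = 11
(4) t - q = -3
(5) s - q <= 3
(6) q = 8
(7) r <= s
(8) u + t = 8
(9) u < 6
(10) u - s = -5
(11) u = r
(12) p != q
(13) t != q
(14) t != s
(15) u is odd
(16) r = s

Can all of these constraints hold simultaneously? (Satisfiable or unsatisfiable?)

Unsatisfiable

Constraint 2 fixes u = 3 and constraint 6 fixes q = 8. Constraints 1, 11, and 16 give u = r = s = q, so u = q. But 3 ≠ 8 — contradiction.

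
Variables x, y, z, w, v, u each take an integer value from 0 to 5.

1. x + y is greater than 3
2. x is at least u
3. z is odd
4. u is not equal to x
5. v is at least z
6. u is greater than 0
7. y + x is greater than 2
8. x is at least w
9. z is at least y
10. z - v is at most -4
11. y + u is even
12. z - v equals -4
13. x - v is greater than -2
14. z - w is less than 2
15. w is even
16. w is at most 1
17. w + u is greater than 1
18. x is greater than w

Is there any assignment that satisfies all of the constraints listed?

Satisfiable

One satisfying assignment is x = 4, y = 1, z = 1, w = 0, v = 5, u = 3.
For the less obvious constraints — constraint 1: x + y = 5; constraint 7: y + x = 5; constraint 10: z - v = -4 — and the others hold by inspection.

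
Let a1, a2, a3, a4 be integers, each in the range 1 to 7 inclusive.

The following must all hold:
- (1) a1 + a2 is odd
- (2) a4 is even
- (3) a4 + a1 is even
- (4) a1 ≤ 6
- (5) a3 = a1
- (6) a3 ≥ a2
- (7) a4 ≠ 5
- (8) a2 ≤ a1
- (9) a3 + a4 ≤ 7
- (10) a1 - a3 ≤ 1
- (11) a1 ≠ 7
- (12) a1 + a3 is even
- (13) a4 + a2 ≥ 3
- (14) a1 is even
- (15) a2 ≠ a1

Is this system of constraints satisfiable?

Satisfiable

Setting (a1, a2, a3, a4) = (4, 1, 4, 2) satisfies everything: constraint 9: a3 + a4 = 6; constraint 10: a1 - a3 = 0; constraint 13: a4 + a2 = 3, and the others follow.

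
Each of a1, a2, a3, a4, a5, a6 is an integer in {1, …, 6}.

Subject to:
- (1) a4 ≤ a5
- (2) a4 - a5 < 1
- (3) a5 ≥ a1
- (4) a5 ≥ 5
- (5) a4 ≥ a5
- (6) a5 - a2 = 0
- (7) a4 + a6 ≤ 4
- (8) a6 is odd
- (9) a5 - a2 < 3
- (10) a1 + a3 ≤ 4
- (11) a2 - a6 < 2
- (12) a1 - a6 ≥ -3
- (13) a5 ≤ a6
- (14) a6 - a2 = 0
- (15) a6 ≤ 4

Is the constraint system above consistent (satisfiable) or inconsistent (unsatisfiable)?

Unsatisfiable

From constraint 4: a5 ≥ 5. From constraints 13 and 15: a5 ≤ a6 and a6 ≤ 4, so a5 ≤ 4. But 4 < 5, so no value of a5 works.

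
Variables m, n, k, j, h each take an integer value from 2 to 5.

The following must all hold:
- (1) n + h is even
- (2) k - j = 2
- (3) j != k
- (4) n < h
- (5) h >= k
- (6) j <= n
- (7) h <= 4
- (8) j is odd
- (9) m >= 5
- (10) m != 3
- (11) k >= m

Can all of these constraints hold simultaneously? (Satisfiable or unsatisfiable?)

Unsatisfiable

From constraints 9 and 11: k ≥ m and m ≥ 5, so k ≥ 5. From constraints 5 and 7: k ≤ h and h ≤ 4, so k ≤ 4. But 4 < 5, so no value of k works.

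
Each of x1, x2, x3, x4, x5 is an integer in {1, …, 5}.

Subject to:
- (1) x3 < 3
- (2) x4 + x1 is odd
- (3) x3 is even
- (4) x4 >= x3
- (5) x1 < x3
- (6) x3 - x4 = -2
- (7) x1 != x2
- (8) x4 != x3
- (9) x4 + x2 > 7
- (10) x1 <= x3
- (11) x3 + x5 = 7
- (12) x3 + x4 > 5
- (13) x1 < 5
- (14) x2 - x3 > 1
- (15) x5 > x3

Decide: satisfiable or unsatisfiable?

Satisfiable

Setting (x1, x2, x3, x4, x5) = (1, 5, 2, 4, 5) satisfies everything: constraint 6: x3 - x4 = -2; constraint 9: x4 + x2 = 9, and the others follow.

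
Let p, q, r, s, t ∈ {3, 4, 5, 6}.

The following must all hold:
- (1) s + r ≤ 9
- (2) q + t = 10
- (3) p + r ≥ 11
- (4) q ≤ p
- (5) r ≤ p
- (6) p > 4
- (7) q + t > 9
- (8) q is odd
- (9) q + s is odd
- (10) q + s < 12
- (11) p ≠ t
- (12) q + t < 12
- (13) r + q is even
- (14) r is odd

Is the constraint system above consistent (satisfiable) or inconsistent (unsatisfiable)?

Try p = 6, q = 5, r = 5, s = 4, t = 5.
Check constraint 1: s + r = 9; constraint 2: q + t = 10; constraint 3: p + r = 11. The remaining constraints are straightforward to verify.

Satisfiable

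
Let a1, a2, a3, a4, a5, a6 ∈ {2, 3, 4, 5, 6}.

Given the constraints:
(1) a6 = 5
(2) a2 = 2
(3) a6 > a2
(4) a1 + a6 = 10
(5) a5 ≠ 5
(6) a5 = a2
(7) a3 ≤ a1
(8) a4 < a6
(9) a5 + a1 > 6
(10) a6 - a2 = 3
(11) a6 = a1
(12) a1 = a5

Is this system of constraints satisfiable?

Unsatisfiable

Constraint 1 fixes a6 = 5 and constraint 2 fixes a2 = 2. Constraints 6, 11, and 12 give a6 = a1 = a5 = a2, so a6 = a2. But 5 ≠ 2 — contradiction.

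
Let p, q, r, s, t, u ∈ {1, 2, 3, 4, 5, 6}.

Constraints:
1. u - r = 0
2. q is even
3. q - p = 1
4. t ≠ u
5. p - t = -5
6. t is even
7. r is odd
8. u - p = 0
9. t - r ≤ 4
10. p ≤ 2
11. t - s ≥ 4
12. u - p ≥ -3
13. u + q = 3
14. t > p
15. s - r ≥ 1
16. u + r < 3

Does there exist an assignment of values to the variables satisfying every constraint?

Unsatisfiable

Constraints 9, 11, and 15 give s − r ≥ 1, r − t ≥ -4, t − s ≥ 4.
Adding all 3 inequalities: the left sides telescope to 0, and the right sides sum to 1 + (-4) + 4 = 1. So 0 ≥ 1, which is false.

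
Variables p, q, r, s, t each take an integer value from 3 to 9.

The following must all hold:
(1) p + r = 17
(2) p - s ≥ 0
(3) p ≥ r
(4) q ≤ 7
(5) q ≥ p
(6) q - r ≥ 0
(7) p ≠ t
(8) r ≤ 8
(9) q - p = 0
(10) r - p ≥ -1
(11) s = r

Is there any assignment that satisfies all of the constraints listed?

From constraints 4 and 5: p ≤ q ≤ 7. From constraint 8: r ≤ 8. Hence p + r ≤ 15. But constraint 1 requires p + r = 17, and 17 > 15. Contradiction.

Unsatisfiable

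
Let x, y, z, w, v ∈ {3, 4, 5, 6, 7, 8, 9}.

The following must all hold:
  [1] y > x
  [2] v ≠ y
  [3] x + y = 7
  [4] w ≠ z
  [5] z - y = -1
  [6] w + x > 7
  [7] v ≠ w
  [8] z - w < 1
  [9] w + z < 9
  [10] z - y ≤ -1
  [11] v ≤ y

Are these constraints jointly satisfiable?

The assignment x = 3, y = 4, z = 3, w = 5, v = 3 works:
  constraint 3 holds since x + y = 7.
  constraint 5 holds since z - y = -1.
  constraint 6 holds since w + x = 8.
The rest check out directly.

Satisfiable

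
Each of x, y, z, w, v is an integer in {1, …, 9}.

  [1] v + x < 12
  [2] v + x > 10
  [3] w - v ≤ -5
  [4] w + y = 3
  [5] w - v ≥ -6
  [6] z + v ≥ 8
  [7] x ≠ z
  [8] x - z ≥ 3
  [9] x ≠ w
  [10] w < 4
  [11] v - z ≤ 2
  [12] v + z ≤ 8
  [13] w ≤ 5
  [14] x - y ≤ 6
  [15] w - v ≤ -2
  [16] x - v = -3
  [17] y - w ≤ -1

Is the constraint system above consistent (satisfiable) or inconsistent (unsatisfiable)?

Unsatisfiable

Constraints 3, 8, 11, 14, and 17 give w − y ≥ 1, y − x ≥ -6, x − z ≥ 3, z − v ≥ -2, v − w ≥ 5.
Adding all 5 inequalities: the left sides telescope to 0, and the right sides sum to 1 + (-6) + 3 + (-2) + 5 = 1. So 0 ≥ 1, which is false.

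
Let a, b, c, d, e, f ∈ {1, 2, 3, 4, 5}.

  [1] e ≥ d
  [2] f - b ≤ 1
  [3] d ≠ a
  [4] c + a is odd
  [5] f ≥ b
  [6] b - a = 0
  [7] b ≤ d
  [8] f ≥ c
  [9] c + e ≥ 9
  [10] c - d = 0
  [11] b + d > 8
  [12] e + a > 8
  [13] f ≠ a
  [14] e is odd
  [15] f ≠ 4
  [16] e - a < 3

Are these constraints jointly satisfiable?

Satisfiable

Setting (a, b, c, d, e, f) = (4, 4, 5, 5, 5, 5) satisfies everything: constraint 2: f - b = 1; constraint 6: b - a = 0; constraint 9: c + e = 10, and the others follow.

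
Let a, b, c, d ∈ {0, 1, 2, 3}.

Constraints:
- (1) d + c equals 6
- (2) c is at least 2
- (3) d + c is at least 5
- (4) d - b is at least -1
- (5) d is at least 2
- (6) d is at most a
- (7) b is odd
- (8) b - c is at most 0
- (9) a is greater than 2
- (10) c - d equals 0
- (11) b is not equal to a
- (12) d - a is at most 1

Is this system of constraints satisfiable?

Try a = 3, b = 1, c = 3, d = 3.
Check constraint 1: d + c = 6; constraint 3: d + c = 6; constraint 4: d - b = 2. The remaining constraints are straightforward to verify.

Satisfiable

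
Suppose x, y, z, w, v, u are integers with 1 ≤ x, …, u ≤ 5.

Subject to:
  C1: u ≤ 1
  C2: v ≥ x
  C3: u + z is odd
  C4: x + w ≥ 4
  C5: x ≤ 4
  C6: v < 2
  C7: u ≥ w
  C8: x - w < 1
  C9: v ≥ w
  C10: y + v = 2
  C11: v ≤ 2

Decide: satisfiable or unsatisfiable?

Unsatisfiable

From constraints 2 and 11: x ≤ v ≤ 2. From constraints 1 and 7: w ≤ u ≤ 1. Hence x + w ≤ 3. But constraint 4 requires x + w ≥ 4, and 4 > 3. Contradiction.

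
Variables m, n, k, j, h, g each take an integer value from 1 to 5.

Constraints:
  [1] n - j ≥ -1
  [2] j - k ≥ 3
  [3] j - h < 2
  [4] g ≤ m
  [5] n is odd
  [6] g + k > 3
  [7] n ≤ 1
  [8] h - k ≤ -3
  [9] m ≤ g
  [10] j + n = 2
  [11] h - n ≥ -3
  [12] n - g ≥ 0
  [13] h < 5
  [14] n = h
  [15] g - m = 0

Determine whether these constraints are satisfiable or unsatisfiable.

Unsatisfiable

Constraints 1, 2, 8, and 11 give h − n ≥ -3, n − j ≥ -1, j − k ≥ 3, k − h ≥ 3.
Adding all 4 inequalities: the left sides telescope to 0, and the right sides sum to (-3) + (-1) + 3 + 3 = 2. So 0 ≥ 2, which is false.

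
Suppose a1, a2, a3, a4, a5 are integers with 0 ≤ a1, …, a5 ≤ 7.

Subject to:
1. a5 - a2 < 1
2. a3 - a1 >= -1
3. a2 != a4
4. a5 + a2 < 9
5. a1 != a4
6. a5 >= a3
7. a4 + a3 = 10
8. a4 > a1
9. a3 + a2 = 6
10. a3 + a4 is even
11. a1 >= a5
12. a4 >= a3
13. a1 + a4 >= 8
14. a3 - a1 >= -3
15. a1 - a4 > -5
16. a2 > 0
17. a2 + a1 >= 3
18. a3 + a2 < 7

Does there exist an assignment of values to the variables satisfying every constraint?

Satisfiable

Take a1 = 3, a2 = 3, a3 = 3, a4 = 7, a5 = 3. Then constraint 1: a5 - a2 = 0; constraint 2: a3 - a1 = 0; constraint 4: a5 + a2 = 6, and every other listed constraint is also met.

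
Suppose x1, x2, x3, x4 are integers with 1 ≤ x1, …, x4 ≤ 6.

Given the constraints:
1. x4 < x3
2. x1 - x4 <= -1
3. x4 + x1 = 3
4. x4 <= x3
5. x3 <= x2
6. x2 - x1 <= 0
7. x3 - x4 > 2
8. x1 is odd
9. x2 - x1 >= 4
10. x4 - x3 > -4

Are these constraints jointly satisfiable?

Constraints 1, 2, 5, and 6 give x3 ≤ x2, x2 ≤ x1, x1 < x4, x4 < x3. Chaining: x3 ≤ x2 ≤ x1 < x4 < x3, which forces x3 < x3 — impossible.

Unsatisfiable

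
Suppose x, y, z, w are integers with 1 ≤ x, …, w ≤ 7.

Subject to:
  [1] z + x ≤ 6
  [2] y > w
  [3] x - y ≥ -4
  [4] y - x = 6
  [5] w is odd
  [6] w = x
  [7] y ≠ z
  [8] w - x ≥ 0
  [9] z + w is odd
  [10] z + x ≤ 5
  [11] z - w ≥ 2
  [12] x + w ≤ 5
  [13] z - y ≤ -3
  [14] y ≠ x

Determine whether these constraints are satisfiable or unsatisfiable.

Constraints 3, 8, 11, and 13 give y − z ≥ 3, z − w ≥ 2, w − x ≥ 0, x − y ≥ -4.
Adding all 4 inequalities: the left sides telescope to 0, and the right sides sum to 3 + 2 + 0 + (-4) = 1. So 0 ≥ 1, which is false.

Unsatisfiable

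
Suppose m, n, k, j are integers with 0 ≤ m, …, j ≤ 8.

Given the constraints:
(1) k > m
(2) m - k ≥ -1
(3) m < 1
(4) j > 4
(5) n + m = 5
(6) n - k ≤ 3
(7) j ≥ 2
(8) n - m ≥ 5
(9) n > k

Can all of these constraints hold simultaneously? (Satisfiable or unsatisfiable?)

Unsatisfiable

Constraints 2, 6, and 8 give n − m ≥ 5, m − k ≥ -1, k − n ≥ -3.
Adding all 3 inequalities: the left sides telescope to 0, and the right sides sum to 5 + (-1) + (-3) = 1. So 0 ≥ 1, which is false.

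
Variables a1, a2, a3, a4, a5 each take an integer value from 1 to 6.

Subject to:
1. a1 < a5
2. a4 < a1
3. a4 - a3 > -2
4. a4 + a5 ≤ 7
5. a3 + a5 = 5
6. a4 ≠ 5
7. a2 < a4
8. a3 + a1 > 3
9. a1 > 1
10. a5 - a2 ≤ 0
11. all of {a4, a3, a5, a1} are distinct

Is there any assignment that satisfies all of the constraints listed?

Unsatisfiable

Constraints 1, 2, 7, and 10 give a5 ≤ a2, a2 < a4, a4 < a1, a1 < a5. Chaining: a5 ≤ a2 < a4 < a1 < a5, which forces a5 < a5 — impossible.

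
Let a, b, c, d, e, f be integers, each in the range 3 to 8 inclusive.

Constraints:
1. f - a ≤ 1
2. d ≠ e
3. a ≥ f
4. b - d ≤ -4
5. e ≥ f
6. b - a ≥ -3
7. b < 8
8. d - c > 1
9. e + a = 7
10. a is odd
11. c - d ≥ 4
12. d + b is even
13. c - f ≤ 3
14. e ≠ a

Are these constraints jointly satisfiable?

Constraints 1, 4, 6, 11, and 13 give a − f ≥ -1, f − c ≥ -3, c − d ≥ 4, d − b ≥ 4, b − a ≥ -3.
Adding all 5 inequalities: the left sides telescope to 0, and the right sides sum to (-1) + (-3) + 4 + 4 + (-3) = 1. So 0 ≥ 1, which is false.

Unsatisfiable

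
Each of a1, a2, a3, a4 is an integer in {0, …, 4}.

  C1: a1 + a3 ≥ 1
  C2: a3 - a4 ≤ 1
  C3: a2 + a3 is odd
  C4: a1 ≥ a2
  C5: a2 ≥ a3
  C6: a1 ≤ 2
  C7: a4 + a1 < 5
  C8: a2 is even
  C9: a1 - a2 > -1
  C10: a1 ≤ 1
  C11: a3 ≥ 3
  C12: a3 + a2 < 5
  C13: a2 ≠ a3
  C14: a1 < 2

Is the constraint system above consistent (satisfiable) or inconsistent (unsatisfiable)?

Unsatisfiable

From constraints 5 and 11: a2 ≥ a3 and a3 ≥ 3, so a2 ≥ 3. From constraints 4 and 6: a2 ≤ a1 and a1 ≤ 2, so a2 ≤ 2. But 2 < 3, so no value of a2 works.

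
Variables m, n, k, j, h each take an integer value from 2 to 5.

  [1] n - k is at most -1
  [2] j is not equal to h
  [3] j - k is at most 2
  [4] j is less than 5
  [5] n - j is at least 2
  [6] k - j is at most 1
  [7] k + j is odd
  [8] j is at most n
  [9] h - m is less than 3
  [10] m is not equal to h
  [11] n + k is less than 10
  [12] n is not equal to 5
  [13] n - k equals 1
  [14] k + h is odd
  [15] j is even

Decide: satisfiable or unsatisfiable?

Unsatisfiable

Constraints 1, 5, and 6 give k − n ≥ 1, n − j ≥ 2, j − k ≥ -1.
Adding all 3 inequalities: the left sides telescope to 0, and the right sides sum to 1 + 2 + (-1) = 2. So 0 ≥ 2, which is false.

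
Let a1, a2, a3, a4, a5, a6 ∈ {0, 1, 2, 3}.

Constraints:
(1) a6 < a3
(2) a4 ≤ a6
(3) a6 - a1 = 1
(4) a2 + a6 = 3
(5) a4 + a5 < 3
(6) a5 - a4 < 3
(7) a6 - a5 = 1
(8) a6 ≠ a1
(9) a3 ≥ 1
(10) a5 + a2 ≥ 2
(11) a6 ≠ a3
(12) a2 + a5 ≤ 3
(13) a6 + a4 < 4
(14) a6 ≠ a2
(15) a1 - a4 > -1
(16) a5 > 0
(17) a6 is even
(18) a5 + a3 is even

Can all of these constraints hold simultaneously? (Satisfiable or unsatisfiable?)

Satisfiable

The assignment a1 = 1, a2 = 1, a3 = 3, a4 = 0, a5 = 1, a6 = 2 works:
  constraint 3 holds since a6 - a1 = 1.
  constraint 4 holds since a2 + a6 = 3.
The rest check out directly.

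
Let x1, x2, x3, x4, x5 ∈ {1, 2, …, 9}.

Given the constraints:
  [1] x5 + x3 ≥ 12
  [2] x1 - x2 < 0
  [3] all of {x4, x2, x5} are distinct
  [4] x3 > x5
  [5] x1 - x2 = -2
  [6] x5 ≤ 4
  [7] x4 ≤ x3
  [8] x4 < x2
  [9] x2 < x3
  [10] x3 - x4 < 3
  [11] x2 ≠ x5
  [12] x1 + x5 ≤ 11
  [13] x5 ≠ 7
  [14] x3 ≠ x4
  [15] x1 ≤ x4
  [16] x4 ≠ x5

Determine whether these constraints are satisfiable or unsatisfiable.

Satisfiable

One satisfying assignment is x1 = 6, x2 = 8, x3 = 9, x4 = 7, x5 = 3.
For the less obvious constraints — constraint 1: x5 + x3 = 12; constraint 2: x1 - x2 = -2; constraint 5: x1 - x2 = -2 — and the others hold by inspection.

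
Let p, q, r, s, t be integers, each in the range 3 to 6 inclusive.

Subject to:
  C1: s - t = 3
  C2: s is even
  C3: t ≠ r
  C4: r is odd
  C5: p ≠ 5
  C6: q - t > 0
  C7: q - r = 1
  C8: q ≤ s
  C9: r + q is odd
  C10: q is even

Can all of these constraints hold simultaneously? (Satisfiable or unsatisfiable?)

Satisfiable

The assignment p = 6, q = 6, r = 5, s = 6, t = 3 works:
  constraint 1 holds since s - t = 3.
  constraint 6 holds since q - t = 3.
  constraint 7 holds since q - r = 1.
The rest check out directly.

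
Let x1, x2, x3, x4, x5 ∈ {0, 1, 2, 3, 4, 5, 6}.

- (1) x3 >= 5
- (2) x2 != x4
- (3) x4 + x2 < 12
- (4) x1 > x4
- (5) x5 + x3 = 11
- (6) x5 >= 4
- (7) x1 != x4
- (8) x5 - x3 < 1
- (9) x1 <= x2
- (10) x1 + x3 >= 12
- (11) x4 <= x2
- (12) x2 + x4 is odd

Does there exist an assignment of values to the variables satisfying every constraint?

Satisfiable

One satisfying assignment is x1 = 6, x2 = 6, x3 = 6, x4 = 3, x5 = 5.
For the less obvious constraints — constraint 3: x4 + x2 = 9; constraint 5: x5 + x3 = 11; constraint 8: x5 - x3 = -1 — and the others hold by inspection.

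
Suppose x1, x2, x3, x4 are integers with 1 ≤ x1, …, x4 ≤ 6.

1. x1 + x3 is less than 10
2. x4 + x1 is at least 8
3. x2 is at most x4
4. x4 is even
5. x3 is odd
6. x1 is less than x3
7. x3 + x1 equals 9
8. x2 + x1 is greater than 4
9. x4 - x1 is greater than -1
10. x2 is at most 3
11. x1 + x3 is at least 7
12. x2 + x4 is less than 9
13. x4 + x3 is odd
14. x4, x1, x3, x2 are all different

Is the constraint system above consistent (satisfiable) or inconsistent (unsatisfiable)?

Satisfiable

Setting (x1, x2, x3, x4) = (4, 2, 5, 6) satisfies everything: constraint 1: x1 + x3 = 9; constraint 2: x4 + x1 = 10; constraint 7: x3 + x1 = 9, and the others follow.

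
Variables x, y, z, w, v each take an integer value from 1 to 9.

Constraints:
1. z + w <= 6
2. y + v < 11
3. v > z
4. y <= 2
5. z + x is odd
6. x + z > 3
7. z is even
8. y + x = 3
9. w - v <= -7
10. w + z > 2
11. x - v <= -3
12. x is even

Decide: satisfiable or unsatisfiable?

Unsatisfiable

Constraint 7 makes z even and constraint 12 makes x even, so z + x must be even. Constraint 5 says z + x is odd — contradiction.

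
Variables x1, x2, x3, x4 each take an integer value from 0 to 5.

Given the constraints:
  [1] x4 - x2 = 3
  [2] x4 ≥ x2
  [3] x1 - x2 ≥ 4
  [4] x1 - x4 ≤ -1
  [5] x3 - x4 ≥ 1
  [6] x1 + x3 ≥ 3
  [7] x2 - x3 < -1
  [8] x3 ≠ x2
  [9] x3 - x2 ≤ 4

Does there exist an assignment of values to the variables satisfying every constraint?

Unsatisfiable

Constraints 3, 4, 5, and 9 give x4 − x1 ≥ 1, x1 − x2 ≥ 4, x2 − x3 ≥ -4, x3 − x4 ≥ 1.
Adding all 4 inequalities: the left sides telescope to 0, and the right sides sum to 1 + 4 + (-4) + 1 = 2. So 0 ≥ 2, which is false.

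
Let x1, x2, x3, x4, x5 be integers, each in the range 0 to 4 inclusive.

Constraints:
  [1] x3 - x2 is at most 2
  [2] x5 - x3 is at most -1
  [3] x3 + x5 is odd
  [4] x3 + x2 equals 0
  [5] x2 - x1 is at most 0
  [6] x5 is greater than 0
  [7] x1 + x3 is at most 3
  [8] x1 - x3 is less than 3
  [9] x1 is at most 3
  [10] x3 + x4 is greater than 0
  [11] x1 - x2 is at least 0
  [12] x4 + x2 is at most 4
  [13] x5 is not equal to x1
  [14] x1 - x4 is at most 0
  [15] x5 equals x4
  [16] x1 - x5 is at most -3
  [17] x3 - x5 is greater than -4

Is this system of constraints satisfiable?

Constraints 1, 2, 5, and 16 give x3 − x5 ≥ 1, x5 − x1 ≥ 3, x1 − x2 ≥ 0, x2 − x3 ≥ -2.
Adding all 4 inequalities: the left sides telescope to 0, and the right sides sum to 1 + 3 + 0 + (-2) = 2. So 0 ≥ 2, which is false.

Unsatisfiable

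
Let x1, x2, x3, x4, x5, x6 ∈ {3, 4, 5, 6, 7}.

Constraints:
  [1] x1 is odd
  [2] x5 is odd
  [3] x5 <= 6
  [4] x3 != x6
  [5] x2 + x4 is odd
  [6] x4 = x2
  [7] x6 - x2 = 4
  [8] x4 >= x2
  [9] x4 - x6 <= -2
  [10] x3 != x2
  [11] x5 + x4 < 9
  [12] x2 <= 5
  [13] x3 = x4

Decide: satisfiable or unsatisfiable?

Unsatisfiable

From constraints 6 and 13, x3 = x4 = x2, so x3 = x2. But constraint 10 says x3 ≠ x2. Contradiction.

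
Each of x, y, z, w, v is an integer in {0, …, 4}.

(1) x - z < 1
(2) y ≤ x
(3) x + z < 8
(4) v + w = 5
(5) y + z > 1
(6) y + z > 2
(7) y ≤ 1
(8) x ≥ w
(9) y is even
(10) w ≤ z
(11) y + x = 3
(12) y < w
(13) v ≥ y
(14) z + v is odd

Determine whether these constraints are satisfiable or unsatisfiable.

Satisfiable

Take x = 3, y = 0, z = 3, w = 3, v = 2. Then constraint 1: x - z = 0; constraint 3: x + z = 6, and every other listed constraint is also met.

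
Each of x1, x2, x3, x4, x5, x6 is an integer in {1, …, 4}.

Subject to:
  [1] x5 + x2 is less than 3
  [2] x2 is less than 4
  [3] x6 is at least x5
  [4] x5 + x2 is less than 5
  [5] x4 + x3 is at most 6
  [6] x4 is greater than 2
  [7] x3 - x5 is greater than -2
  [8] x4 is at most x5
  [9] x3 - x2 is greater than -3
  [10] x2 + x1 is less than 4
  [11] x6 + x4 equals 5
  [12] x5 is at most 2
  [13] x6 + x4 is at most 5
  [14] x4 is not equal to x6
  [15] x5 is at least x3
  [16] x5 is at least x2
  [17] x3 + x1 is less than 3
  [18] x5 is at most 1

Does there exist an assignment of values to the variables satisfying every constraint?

From constraint 6: x4 ≥ 3. From constraints 8 and 18: x4 ≤ x5 and x5 ≤ 1, so x4 ≤ 1. But 1 < 3, so no value of x4 works.

Unsatisfiable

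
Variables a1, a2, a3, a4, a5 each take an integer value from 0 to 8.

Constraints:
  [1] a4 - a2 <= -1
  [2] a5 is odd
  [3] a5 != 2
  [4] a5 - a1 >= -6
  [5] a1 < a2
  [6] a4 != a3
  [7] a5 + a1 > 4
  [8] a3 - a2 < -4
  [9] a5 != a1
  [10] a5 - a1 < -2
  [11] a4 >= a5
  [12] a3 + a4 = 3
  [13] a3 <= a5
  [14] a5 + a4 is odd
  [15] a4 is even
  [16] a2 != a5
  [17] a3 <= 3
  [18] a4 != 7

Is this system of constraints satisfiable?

The assignment a1 = 5, a2 = 6, a3 = 1, a4 = 2, a5 = 1 works:
  constraint 1 holds since a4 - a2 = -4.
  constraint 4 holds since a5 - a1 = -4.
The rest check out directly.

Satisfiable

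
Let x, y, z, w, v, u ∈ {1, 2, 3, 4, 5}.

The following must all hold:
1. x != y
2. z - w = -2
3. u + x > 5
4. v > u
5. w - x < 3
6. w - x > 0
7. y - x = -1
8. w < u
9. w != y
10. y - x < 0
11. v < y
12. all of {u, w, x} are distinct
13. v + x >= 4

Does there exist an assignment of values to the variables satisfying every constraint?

Unsatisfiable

Constraints 4, 6, 8, 10, and 11 give v < y, y < x, x < w, w < u, u < v. Chaining: v < y < x < w < u < v, which forces v < v — impossible.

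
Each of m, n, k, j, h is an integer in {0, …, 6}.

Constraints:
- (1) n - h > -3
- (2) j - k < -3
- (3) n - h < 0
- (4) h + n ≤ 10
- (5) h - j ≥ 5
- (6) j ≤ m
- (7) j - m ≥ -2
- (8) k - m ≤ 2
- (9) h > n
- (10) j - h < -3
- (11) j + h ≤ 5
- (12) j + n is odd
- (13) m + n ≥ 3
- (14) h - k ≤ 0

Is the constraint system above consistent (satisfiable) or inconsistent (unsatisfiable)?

Constraints 5, 7, 8, and 14 give m − k ≥ -2, k − h ≥ 0, h − j ≥ 5, j − m ≥ -2.
Adding all 4 inequalities: the left sides telescope to 0, and the right sides sum to (-2) + 0 + 5 + (-2) = 1. So 0 ≥ 1, which is false.

Unsatisfiable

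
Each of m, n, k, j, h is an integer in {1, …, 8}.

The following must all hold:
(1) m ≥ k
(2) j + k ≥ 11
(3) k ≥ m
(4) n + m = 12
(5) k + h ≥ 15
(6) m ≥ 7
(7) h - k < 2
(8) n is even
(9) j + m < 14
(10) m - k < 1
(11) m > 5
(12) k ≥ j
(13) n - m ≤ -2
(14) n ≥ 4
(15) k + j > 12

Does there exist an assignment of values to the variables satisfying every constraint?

Satisfiable

Try m = 8, n = 4, k = 8, j = 5, h = 7.
Check constraint 2: j + k = 13; constraint 4: n + m = 12; constraint 5: k + h = 15. The remaining constraints are straightforward to verify.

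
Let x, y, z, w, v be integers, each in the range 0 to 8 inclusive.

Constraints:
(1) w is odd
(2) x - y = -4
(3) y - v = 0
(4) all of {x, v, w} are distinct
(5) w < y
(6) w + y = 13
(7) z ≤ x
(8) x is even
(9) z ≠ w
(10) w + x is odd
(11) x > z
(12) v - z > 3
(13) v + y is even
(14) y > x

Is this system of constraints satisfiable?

Try x = 4, y = 8, z = 3, w = 5, v = 8.
Check constraint 2: x - y = -4; constraint 3: y - v = 0; constraint 6: w + y = 13. The remaining constraints are straightforward to verify.

Satisfiable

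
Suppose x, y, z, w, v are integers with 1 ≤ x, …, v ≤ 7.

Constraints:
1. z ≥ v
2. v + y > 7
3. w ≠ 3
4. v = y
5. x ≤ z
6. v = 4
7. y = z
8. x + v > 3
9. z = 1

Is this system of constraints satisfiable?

Unsatisfiable

Constraint 6 fixes v = 4 and constraint 9 fixes z = 1. Constraints 4 and 7 give v = y = z, so v = z. But 4 ≠ 1 — contradiction.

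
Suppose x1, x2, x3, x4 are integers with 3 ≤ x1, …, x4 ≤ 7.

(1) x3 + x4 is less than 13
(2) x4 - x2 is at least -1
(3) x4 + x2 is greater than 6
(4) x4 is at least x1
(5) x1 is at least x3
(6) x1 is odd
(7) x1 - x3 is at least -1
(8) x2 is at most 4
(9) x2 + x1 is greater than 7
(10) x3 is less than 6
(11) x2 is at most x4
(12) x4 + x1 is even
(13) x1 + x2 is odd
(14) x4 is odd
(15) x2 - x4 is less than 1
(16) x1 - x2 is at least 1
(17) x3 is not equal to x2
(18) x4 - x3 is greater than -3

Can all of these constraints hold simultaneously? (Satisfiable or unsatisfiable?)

Satisfiable

Setting (x1, x2, x3, x4) = (5, 4, 5, 5) satisfies everything: constraint 1: x3 + x4 = 10; constraint 2: x4 - x2 = 1, and the others follow.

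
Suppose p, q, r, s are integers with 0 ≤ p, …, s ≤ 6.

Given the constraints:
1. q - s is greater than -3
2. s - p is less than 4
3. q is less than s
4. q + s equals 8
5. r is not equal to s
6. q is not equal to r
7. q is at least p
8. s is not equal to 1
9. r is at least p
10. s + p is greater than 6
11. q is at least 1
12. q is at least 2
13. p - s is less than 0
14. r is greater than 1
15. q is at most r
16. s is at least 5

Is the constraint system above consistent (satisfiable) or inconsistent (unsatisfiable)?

Take p = 3, q = 3, r = 4, s = 5. Then constraint 1: q - s = -2; constraint 2: s - p = 2, and every other listed constraint is also met.

Satisfiable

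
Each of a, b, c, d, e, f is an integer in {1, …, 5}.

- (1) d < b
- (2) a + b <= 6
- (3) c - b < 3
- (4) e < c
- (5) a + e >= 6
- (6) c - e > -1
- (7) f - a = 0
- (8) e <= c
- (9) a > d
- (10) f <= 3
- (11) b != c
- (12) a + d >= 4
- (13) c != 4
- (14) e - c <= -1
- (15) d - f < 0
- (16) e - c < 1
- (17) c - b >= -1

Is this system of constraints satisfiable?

Take a = 3, b = 3, c = 5, d = 2, e = 4, f = 3. Then constraint 2: a + b = 6; constraint 3: c - b = 2, and every other listed constraint is also met.

Satisfiable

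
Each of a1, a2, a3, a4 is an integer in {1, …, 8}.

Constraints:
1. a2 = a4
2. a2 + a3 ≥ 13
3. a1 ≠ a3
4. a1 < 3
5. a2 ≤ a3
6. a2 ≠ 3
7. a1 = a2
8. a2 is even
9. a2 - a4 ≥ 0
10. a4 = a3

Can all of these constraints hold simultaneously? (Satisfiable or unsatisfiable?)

Unsatisfiable

From constraints 1, 7, and 10, a1 = a2 = a4 = a3, so a1 = a3. But constraint 3 says a1 ≠ a3. Contradiction.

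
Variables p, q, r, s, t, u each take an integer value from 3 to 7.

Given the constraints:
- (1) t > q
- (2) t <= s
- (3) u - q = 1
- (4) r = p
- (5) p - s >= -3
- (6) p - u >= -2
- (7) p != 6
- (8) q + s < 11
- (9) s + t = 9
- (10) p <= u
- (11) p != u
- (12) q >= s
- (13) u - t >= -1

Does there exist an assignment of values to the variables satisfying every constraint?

Constraints 1, 2, and 12 give t ≤ s, s ≤ q, q < t. Chaining: t ≤ s ≤ q < t, which forces t < t — impossible.

Unsatisfiable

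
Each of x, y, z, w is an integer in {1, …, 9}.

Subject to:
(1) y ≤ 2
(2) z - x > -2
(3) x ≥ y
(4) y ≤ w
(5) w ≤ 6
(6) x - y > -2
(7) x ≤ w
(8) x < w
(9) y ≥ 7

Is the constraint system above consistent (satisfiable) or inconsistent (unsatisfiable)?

Unsatisfiable

From constraints 3 and 9: x ≥ y and y ≥ 7, so x ≥ 7. From constraints 5 and 7: x ≤ w and w ≤ 6, so x ≤ 6. But 6 < 7, so no value of x works.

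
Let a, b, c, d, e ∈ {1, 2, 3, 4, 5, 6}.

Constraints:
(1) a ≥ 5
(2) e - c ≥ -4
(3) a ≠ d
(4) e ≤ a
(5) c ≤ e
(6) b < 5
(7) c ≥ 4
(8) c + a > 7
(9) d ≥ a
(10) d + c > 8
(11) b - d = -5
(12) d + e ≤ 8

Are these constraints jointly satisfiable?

Unsatisfiable

From constraints 1 and 9: d ≥ a ≥ 5. From constraints 5 and 7: e ≥ c ≥ 4. Hence d + e ≥ 9. But constraint 12 requires d + e ≤ 8, and 8 < 9. Contradiction.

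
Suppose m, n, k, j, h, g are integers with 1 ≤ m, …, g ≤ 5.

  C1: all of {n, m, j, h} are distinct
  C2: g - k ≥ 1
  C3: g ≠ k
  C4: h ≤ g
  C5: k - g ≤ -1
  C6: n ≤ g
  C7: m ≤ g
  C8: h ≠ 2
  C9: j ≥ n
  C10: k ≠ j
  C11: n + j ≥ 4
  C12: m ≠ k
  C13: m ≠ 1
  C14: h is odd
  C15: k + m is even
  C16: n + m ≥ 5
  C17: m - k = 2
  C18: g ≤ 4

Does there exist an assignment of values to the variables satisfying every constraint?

Satisfiable

The assignment m = 4, n = 2, k = 2, j = 5, h = 1, g = 4 works:
  constraint 2 holds since g - k = 2.
  constraint 5 holds since k - g = -2.
  constraint 11 holds since n + j = 7.
The rest check out directly.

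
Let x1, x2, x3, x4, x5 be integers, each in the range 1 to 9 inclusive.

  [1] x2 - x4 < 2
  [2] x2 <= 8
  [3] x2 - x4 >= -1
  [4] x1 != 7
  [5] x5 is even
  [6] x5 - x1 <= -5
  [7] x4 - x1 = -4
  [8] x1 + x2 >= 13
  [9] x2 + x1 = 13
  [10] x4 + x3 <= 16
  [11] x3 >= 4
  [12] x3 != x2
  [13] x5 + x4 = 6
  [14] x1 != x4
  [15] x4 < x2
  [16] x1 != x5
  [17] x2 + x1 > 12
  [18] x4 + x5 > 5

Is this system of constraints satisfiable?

Satisfiable

One satisfying assignment is x1 = 8, x2 = 5, x3 = 9, x4 = 4, x5 = 2.
For the less obvious constraints — constraint 1: x2 - x4 = 1; constraint 3: x2 - x4 = 1; constraint 6: x5 - x1 = -6 — and the others hold by inspection.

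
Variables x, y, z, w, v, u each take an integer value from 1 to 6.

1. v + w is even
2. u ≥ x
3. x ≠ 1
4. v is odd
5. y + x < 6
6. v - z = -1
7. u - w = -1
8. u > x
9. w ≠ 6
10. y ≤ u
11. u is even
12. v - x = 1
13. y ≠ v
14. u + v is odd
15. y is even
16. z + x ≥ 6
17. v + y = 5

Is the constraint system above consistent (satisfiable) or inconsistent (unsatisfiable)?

Take x = 2, y = 2, z = 4, w = 5, v = 3, u = 4. Then constraint 5: y + x = 4; constraint 6: v - z = -1; constraint 7: u - w = -1, and every other listed constraint is also met.

Satisfiable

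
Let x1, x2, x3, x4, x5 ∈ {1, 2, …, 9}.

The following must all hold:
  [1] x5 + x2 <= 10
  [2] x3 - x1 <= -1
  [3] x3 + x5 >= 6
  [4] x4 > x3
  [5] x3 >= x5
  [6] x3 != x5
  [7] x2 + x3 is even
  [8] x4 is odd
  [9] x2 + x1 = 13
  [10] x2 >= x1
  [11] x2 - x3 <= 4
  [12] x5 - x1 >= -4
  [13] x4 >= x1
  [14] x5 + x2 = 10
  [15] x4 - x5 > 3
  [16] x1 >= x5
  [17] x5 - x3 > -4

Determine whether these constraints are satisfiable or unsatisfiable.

Setting (x1, x2, x3, x4, x5) = (6, 7, 5, 7, 3) satisfies everything: constraint 1: x5 + x2 = 10; constraint 2: x3 - x1 = -1, and the others follow.

Satisfiable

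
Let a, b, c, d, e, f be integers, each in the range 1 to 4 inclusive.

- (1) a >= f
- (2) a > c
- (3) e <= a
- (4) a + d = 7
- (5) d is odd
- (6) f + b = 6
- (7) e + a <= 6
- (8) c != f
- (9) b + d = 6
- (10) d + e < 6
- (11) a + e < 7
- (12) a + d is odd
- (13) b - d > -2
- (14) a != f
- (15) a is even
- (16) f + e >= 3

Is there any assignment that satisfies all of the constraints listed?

Satisfiable

Setting (a, b, c, d, e, f) = (4, 3, 1, 3, 1, 3) satisfies everything: constraint 4: a + d = 7; constraint 6: f + b = 6, and the others follow.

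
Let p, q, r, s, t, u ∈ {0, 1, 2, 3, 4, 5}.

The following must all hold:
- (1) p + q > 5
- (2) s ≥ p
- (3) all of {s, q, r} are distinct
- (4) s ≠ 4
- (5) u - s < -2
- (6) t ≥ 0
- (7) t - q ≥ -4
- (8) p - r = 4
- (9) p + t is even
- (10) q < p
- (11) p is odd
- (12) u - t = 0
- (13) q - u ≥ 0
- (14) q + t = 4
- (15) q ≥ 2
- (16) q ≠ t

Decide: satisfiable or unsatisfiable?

Satisfiable

The assignment p = 5, q = 3, r = 1, s = 5, t = 1, u = 1 works:
  constraint 1 holds since p + q = 8.
  constraint 5 holds since u - s = -4.
The rest check out directly.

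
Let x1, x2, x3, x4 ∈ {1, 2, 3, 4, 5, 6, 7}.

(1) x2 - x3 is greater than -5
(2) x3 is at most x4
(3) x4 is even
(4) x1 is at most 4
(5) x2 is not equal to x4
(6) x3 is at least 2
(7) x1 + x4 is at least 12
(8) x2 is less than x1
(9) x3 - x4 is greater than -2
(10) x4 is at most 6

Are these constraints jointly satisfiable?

From constraint 4: x1 ≤ 4. From constraint 10: x4 ≤ 6. Hence x1 + x4 ≤ 10. But constraint 7 requires x1 + x4 ≥ 12, and 12 > 10. Contradiction.

Unsatisfiable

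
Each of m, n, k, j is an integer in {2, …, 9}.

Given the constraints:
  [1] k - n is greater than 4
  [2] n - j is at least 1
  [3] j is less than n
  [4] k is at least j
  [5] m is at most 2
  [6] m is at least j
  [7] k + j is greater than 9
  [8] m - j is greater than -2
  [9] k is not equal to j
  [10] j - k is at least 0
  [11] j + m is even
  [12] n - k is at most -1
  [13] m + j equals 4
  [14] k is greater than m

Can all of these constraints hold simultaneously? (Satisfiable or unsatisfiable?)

Constraints 2, 10, and 12 give j − k ≥ 0, k − n ≥ 1, n − j ≥ 1.
Adding all 3 inequalities: the left sides telescope to 0, and the right sides sum to 0 + 1 + 1 = 2. So 0 ≥ 2, which is false.

Unsatisfiable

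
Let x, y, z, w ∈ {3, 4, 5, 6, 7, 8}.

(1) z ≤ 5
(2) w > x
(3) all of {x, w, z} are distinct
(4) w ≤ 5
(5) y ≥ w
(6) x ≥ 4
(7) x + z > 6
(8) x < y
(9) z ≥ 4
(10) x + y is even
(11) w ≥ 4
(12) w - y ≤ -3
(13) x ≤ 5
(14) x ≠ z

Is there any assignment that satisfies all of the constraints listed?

Unsatisfiable

Constraints 1, 4, 6, 9, 11, and 13 confine each of x, w, z to the 2 values {4, 5}.
Constraint 3 requires all 3 of them to be distinct, but only 2 values are available — impossible by the pigeonhole principle.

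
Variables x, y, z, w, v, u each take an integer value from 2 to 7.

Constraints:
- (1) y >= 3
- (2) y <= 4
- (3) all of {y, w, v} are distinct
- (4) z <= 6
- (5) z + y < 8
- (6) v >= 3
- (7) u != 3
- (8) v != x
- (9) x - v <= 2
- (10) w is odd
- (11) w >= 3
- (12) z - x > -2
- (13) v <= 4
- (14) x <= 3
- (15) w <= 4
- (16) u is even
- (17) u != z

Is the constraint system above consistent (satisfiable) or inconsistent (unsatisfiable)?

Unsatisfiable

Constraints 1, 2, 6, 11, 13, and 15 confine each of y, w, v to the 2 values {3, 4}.
Constraint 3 requires all 3 of them to be distinct, but only 2 values are available — impossible by the pigeonhole principle.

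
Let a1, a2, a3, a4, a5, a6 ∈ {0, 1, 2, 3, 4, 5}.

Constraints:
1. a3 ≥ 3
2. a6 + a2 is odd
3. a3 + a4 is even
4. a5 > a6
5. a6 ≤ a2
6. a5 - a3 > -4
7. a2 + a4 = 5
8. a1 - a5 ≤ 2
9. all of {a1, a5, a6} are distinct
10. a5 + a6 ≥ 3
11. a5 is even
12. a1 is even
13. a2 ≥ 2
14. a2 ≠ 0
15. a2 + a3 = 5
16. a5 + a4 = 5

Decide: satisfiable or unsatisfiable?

Satisfiable

Setting (a1, a2, a3, a4, a5, a6) = (4, 2, 3, 3, 2, 1) satisfies everything: constraint 6: a5 - a3 = -1; constraint 7: a2 + a4 = 5; constraint 8: a1 - a5 = 2, and the others follow.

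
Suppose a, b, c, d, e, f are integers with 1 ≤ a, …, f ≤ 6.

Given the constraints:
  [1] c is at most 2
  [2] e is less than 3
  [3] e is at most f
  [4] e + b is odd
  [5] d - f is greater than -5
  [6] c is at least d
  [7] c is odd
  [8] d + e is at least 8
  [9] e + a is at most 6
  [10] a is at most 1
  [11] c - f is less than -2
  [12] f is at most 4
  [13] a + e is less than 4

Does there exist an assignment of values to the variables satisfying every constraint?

Unsatisfiable

From constraints 1 and 6: d ≤ c ≤ 2. From constraints 3 and 12: e ≤ f ≤ 4. Hence d + e ≤ 6. But constraint 8 requires d + e ≥ 8, and 8 > 6. Contradiction.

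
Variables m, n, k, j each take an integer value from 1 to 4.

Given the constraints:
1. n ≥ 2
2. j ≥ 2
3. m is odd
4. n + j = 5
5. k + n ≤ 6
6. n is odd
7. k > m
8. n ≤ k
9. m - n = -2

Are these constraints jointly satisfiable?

One satisfying assignment is m = 1, n = 3, k = 3, j = 2.
For the less obvious constraints — constraint 4: n + j = 5; constraint 5: k + n = 6 — and the others hold by inspection.

Satisfiable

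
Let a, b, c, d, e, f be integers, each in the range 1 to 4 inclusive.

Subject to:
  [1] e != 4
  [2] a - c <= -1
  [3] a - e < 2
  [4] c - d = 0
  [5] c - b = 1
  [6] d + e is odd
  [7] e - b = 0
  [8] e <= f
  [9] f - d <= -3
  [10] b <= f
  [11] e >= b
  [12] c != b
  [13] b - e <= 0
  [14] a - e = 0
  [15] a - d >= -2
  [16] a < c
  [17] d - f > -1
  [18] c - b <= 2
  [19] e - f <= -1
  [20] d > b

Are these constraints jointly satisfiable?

Unsatisfiable

Constraints 2, 9, 13, 15, 18, and 19 give f − e ≥ 1, e − b ≥ 0, b − c ≥ -2, c − a ≥ 1, a − d ≥ -2, d − f ≥ 3.
Adding all 6 inequalities: the left sides telescope to 0, and the right sides sum to 1 + 0 + (-2) + 1 + (-2) + 3 = 1. So 0 ≥ 1, which is false.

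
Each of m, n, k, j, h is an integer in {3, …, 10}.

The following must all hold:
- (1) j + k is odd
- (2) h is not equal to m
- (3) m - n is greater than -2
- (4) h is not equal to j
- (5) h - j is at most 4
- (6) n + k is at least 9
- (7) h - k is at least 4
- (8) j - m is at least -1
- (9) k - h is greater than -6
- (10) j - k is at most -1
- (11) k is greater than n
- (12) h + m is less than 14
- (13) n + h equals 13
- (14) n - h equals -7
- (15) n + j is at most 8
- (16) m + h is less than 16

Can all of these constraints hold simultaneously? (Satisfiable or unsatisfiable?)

Unsatisfiable

Constraints 5, 7, and 10 give h − k ≥ 4, k − j ≥ 1, j − h ≥ -4.
Adding all 3 inequalities: the left sides telescope to 0, and the right sides sum to 4 + 1 + (-4) = 1. So 0 ≥ 1, which is false.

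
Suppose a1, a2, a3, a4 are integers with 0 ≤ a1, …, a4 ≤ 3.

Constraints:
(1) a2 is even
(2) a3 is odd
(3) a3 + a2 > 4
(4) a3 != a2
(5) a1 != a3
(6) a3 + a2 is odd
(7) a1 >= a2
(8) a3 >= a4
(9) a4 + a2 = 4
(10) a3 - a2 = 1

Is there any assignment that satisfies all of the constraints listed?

Satisfiable

Take a1 = 2, a2 = 2, a3 = 3, a4 = 2. Then constraint 3: a3 + a2 = 5; constraint 9: a4 + a2 = 4; constraint 10: a3 - a2 = 1, and every other listed constraint is also met.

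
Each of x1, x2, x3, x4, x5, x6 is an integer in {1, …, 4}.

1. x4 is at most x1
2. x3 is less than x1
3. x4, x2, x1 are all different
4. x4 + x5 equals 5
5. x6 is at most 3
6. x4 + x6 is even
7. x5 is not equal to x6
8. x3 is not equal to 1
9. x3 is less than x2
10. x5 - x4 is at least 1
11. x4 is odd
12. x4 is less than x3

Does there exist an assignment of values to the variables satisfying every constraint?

Satisfiable

Take x1 = 3, x2 = 4, x3 = 2, x4 = 1, x5 = 4, x6 = 3. Then constraint 3: values 1, 4, 3 are distinct; constraint 4: x4 + x5 = 5; constraint 10: x5 - x4 = 3, and every other listed constraint is also met.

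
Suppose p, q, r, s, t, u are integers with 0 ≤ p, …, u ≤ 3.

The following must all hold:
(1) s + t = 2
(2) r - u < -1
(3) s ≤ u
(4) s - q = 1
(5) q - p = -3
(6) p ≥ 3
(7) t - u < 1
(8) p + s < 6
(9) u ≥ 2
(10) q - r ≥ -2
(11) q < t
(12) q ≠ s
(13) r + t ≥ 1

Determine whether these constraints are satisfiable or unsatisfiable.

Try p = 3, q = 0, r = 0, s = 1, t = 1, u = 2.
Check constraint 1: s + t = 2; constraint 2: r - u = -2; constraint 4: s - q = 1. The remaining constraints are straightforward to verify.

Satisfiable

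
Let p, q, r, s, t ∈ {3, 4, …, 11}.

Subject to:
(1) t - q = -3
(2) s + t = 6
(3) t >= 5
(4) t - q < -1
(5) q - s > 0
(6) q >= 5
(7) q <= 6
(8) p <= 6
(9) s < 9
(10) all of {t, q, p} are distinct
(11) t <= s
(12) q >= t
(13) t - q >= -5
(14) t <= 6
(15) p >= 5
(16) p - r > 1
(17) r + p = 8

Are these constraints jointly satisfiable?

Constraints 3, 6, 7, 8, 14, and 15 confine each of t, q, p to the 2 values {5, 6}.
Constraint 10 requires all 3 of them to be distinct, but only 2 values are available — impossible by the pigeonhole principle.

Unsatisfiable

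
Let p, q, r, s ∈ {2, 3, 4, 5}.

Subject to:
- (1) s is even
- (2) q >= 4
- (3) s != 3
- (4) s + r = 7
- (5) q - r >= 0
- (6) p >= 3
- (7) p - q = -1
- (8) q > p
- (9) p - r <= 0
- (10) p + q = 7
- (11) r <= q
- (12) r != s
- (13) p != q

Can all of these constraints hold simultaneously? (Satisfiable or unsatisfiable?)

Satisfiable

The assignment p = 3, q = 4, r = 3, s = 4 works:
  constraint 4 holds since s + r = 7.
  constraint 5 holds since q - r = 1.
The rest check out directly.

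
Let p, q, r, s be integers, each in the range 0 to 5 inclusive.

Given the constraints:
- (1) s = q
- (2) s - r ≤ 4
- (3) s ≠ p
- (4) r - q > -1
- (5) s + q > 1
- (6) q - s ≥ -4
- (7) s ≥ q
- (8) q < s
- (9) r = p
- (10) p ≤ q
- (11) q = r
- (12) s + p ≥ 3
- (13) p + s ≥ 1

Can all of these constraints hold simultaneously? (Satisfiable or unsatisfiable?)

Unsatisfiable

From constraints 1, 9, and 11, s = q = r = p, so s = p. But constraint 3 says s ≠ p. Contradiction.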